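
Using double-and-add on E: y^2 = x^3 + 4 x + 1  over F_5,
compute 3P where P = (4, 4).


k = 3 = 11_2 (binary, LSB first: 11)
Double-and-add from P = (4, 4):
  bit 0 = 1: acc = O + (4, 4) = (4, 4)
  bit 1 = 1: acc = (4, 4) + (3, 0) = (4, 1)

3P = (4, 1)


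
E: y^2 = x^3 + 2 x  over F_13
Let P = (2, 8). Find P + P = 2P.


Doubling: s = (3 x1^2 + a) / (2 y1)
s = (3*2^2 + 2) / (2*8) mod 13 = 9
x3 = s^2 - 2 x1 mod 13 = 9^2 - 2*2 = 12
y3 = s (x1 - x3) - y1 mod 13 = 9 * (2 - 12) - 8 = 6

2P = (12, 6)


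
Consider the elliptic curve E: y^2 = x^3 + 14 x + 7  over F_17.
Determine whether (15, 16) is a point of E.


Check whether y^2 = x^3 + 14 x + 7 (mod 17) for (x, y) = (15, 16).
LHS: y^2 = 16^2 mod 17 = 1
RHS: x^3 + 14 x + 7 = 15^3 + 14*15 + 7 mod 17 = 5
LHS != RHS

No, not on the curve


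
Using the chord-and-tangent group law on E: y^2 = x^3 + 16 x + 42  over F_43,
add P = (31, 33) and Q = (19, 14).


P != Q, so use the chord formula.
s = (y2 - y1) / (x2 - x1) = (24) / (31) mod 43 = 41
x3 = s^2 - x1 - x2 mod 43 = 41^2 - 31 - 19 = 40
y3 = s (x1 - x3) - y1 mod 43 = 41 * (31 - 40) - 33 = 28

P + Q = (40, 28)


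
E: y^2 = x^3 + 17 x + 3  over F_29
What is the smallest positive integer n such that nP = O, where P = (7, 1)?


Compute successive multiples of P until we hit O:
  1P = (7, 1)
  2P = (11, 19)
  3P = (24, 24)
  4P = (20, 7)
  5P = (18, 14)
  6P = (3, 9)
  7P = (23, 2)
  8P = (22, 18)
  ... (continuing to 29P)
  29P = O

ord(P) = 29


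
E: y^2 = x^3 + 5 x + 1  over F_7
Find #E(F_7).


For each x in F_7, count y with y^2 = x^3 + 5 x + 1 mod 7:
  x = 0: RHS = 1, y in [1, 6]  -> 2 point(s)
  x = 1: RHS = 0, y in [0]  -> 1 point(s)
  x = 3: RHS = 1, y in [1, 6]  -> 2 point(s)
  x = 4: RHS = 1, y in [1, 6]  -> 2 point(s)
  x = 5: RHS = 4, y in [2, 5]  -> 2 point(s)
  x = 6: RHS = 2, y in [3, 4]  -> 2 point(s)
Affine points: 11. Add the point at infinity: total = 12.

#E(F_7) = 12


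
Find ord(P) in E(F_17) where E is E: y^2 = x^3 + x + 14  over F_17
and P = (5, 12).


Compute successive multiples of P until we hit O:
  1P = (5, 12)
  2P = (9, 15)
  3P = (11, 9)
  4P = (14, 1)
  5P = (6, 10)
  6P = (10, 15)
  7P = (1, 4)
  8P = (15, 2)
  ... (continuing to 17P)
  17P = O

ord(P) = 17


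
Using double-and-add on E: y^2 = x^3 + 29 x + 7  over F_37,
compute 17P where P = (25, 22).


k = 17 = 10001_2 (binary, LSB first: 10001)
Double-and-add from P = (25, 22):
  bit 0 = 1: acc = O + (25, 22) = (25, 22)
  bit 1 = 0: acc unchanged = (25, 22)
  bit 2 = 0: acc unchanged = (25, 22)
  bit 3 = 0: acc unchanged = (25, 22)
  bit 4 = 1: acc = (25, 22) + (17, 23) = (6, 8)

17P = (6, 8)


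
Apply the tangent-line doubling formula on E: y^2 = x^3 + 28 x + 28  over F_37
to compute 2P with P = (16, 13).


Doubling: s = (3 x1^2 + a) / (2 y1)
s = (3*16^2 + 28) / (2*13) mod 37 = 5
x3 = s^2 - 2 x1 mod 37 = 5^2 - 2*16 = 30
y3 = s (x1 - x3) - y1 mod 37 = 5 * (16 - 30) - 13 = 28

2P = (30, 28)


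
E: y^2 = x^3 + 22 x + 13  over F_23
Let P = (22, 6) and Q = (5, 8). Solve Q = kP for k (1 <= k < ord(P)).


Enumerate multiples of P until we hit Q = (5, 8):
  1P = (22, 6)
  2P = (18, 10)
  3P = (7, 2)
  4P = (0, 6)
  5P = (1, 17)
  6P = (13, 9)
  7P = (6, 4)
  8P = (4, 2)
  9P = (5, 8)
Match found at i = 9.

k = 9


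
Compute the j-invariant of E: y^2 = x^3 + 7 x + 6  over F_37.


Delta = -16(4 a^3 + 27 b^2) mod 37 = 14
-1728 * (4 a)^3 = -1728 * (4*7)^3 mod 37 = 10
j = 10 * 14^(-1) mod 37 = 6

j = 6 (mod 37)


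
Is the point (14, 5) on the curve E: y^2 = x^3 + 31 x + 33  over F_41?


Check whether y^2 = x^3 + 31 x + 33 (mod 41) for (x, y) = (14, 5).
LHS: y^2 = 5^2 mod 41 = 25
RHS: x^3 + 31 x + 33 = 14^3 + 31*14 + 33 mod 41 = 13
LHS != RHS

No, not on the curve


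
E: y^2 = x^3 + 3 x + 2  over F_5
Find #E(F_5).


For each x in F_5, count y with y^2 = x^3 + 3 x + 2 mod 5:
  x = 1: RHS = 1, y in [1, 4]  -> 2 point(s)
  x = 2: RHS = 1, y in [1, 4]  -> 2 point(s)
Affine points: 4. Add the point at infinity: total = 5.

#E(F_5) = 5


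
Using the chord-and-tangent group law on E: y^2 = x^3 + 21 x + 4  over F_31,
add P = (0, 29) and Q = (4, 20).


P != Q, so use the chord formula.
s = (y2 - y1) / (x2 - x1) = (22) / (4) mod 31 = 21
x3 = s^2 - x1 - x2 mod 31 = 21^2 - 0 - 4 = 3
y3 = s (x1 - x3) - y1 mod 31 = 21 * (0 - 3) - 29 = 1

P + Q = (3, 1)


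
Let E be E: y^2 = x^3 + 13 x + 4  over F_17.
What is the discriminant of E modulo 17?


4 a^3 + 27 b^2 = 4*13^3 + 27*4^2 = 8788 + 432 = 9220
Delta = -16 * (9220) = -147520
Delta mod 17 = 6

Delta = 6 (mod 17)


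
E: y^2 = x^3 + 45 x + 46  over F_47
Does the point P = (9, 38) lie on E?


Check whether y^2 = x^3 + 45 x + 46 (mod 47) for (x, y) = (9, 38).
LHS: y^2 = 38^2 mod 47 = 34
RHS: x^3 + 45 x + 46 = 9^3 + 45*9 + 46 mod 47 = 5
LHS != RHS

No, not on the curve


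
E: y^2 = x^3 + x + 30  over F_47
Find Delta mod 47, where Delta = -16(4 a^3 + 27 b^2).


4 a^3 + 27 b^2 = 4*1^3 + 27*30^2 = 4 + 24300 = 24304
Delta = -16 * (24304) = -388864
Delta mod 47 = 14

Delta = 14 (mod 47)


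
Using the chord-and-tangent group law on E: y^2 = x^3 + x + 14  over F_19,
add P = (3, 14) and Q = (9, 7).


P != Q, so use the chord formula.
s = (y2 - y1) / (x2 - x1) = (12) / (6) mod 19 = 2
x3 = s^2 - x1 - x2 mod 19 = 2^2 - 3 - 9 = 11
y3 = s (x1 - x3) - y1 mod 19 = 2 * (3 - 11) - 14 = 8

P + Q = (11, 8)


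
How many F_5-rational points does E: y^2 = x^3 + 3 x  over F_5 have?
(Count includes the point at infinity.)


For each x in F_5, count y with y^2 = x^3 + 3 x + 0 mod 5:
  x = 0: RHS = 0, y in [0]  -> 1 point(s)
  x = 1: RHS = 4, y in [2, 3]  -> 2 point(s)
  x = 2: RHS = 4, y in [2, 3]  -> 2 point(s)
  x = 3: RHS = 1, y in [1, 4]  -> 2 point(s)
  x = 4: RHS = 1, y in [1, 4]  -> 2 point(s)
Affine points: 9. Add the point at infinity: total = 10.

#E(F_5) = 10


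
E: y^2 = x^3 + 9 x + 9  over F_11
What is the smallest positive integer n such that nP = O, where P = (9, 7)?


Compute successive multiples of P until we hit O:
  1P = (9, 7)
  2P = (9, 4)
  3P = O

ord(P) = 3


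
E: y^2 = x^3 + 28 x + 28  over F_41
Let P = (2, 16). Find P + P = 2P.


Doubling: s = (3 x1^2 + a) / (2 y1)
s = (3*2^2 + 28) / (2*16) mod 41 = 32
x3 = s^2 - 2 x1 mod 41 = 32^2 - 2*2 = 36
y3 = s (x1 - x3) - y1 mod 41 = 32 * (2 - 36) - 16 = 3

2P = (36, 3)


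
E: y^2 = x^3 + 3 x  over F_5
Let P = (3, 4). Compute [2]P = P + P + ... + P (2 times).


k = 2 = 10_2 (binary, LSB first: 01)
Double-and-add from P = (3, 4):
  bit 0 = 0: acc unchanged = O
  bit 1 = 1: acc = O + (4, 1) = (4, 1)

2P = (4, 1)


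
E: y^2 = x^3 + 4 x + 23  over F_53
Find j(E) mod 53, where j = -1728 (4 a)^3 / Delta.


Delta = -16(4 a^3 + 27 b^2) mod 53 = 46
-1728 * (4 a)^3 = -1728 * (4*4)^3 mod 53 = 50
j = 50 * 46^(-1) mod 53 = 8

j = 8 (mod 53)


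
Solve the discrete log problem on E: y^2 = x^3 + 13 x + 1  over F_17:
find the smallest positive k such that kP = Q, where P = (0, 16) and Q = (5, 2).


Enumerate multiples of P until we hit Q = (5, 2):
  1P = (0, 16)
  2P = (4, 10)
  3P = (11, 9)
  4P = (5, 15)
  5P = (10, 3)
  6P = (16, 15)
  7P = (2, 16)
  8P = (15, 1)
  9P = (3, 4)
  10P = (13, 2)
  11P = (12, 10)
  12P = (1, 10)
  13P = (1, 7)
  14P = (12, 7)
  15P = (13, 15)
  16P = (3, 13)
  17P = (15, 16)
  18P = (2, 1)
  19P = (16, 2)
  20P = (10, 14)
  21P = (5, 2)
Match found at i = 21.

k = 21


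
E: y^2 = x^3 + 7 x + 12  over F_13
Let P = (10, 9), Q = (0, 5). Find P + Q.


P != Q, so use the chord formula.
s = (y2 - y1) / (x2 - x1) = (9) / (3) mod 13 = 3
x3 = s^2 - x1 - x2 mod 13 = 3^2 - 10 - 0 = 12
y3 = s (x1 - x3) - y1 mod 13 = 3 * (10 - 12) - 9 = 11

P + Q = (12, 11)


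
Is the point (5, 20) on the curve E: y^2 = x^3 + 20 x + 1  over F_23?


Check whether y^2 = x^3 + 20 x + 1 (mod 23) for (x, y) = (5, 20).
LHS: y^2 = 20^2 mod 23 = 9
RHS: x^3 + 20 x + 1 = 5^3 + 20*5 + 1 mod 23 = 19
LHS != RHS

No, not on the curve


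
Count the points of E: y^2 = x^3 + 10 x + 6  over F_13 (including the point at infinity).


For each x in F_13, count y with y^2 = x^3 + 10 x + 6 mod 13:
  x = 1: RHS = 4, y in [2, 11]  -> 2 point(s)
  x = 5: RHS = 12, y in [5, 8]  -> 2 point(s)
  x = 6: RHS = 9, y in [3, 10]  -> 2 point(s)
  x = 7: RHS = 3, y in [4, 9]  -> 2 point(s)
  x = 8: RHS = 0, y in [0]  -> 1 point(s)
  x = 10: RHS = 1, y in [1, 12]  -> 2 point(s)
  x = 11: RHS = 4, y in [2, 11]  -> 2 point(s)
Affine points: 13. Add the point at infinity: total = 14.

#E(F_13) = 14


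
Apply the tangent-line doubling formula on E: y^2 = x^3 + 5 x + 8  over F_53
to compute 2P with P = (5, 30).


Doubling: s = (3 x1^2 + a) / (2 y1)
s = (3*5^2 + 5) / (2*30) mod 53 = 19
x3 = s^2 - 2 x1 mod 53 = 19^2 - 2*5 = 33
y3 = s (x1 - x3) - y1 mod 53 = 19 * (5 - 33) - 30 = 21

2P = (33, 21)


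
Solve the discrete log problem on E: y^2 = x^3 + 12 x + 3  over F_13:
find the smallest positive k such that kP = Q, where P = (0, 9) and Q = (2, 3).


Enumerate multiples of P until we hit Q = (2, 3):
  1P = (0, 9)
  2P = (12, 9)
  3P = (1, 4)
  4P = (11, 7)
  5P = (3, 1)
  6P = (7, 1)
  7P = (2, 10)
  8P = (8, 0)
  9P = (2, 3)
Match found at i = 9.

k = 9


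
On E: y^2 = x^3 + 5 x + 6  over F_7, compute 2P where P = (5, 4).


k = 2 = 10_2 (binary, LSB first: 01)
Double-and-add from P = (5, 4):
  bit 0 = 0: acc unchanged = O
  bit 1 = 1: acc = O + (6, 0) = (6, 0)

2P = (6, 0)


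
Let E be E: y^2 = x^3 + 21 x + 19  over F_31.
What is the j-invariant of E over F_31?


Delta = -16(4 a^3 + 27 b^2) mod 31 = 25
-1728 * (4 a)^3 = -1728 * (4*21)^3 mod 31 = 27
j = 27 * 25^(-1) mod 31 = 11

j = 11 (mod 31)


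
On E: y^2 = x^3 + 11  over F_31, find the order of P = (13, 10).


Compute successive multiples of P until we hit O:
  1P = (13, 10)
  2P = (6, 14)
  3P = (6, 17)
  4P = (13, 21)
  5P = O

ord(P) = 5


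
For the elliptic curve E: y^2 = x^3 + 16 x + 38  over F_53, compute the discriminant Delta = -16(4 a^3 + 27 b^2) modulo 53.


4 a^3 + 27 b^2 = 4*16^3 + 27*38^2 = 16384 + 38988 = 55372
Delta = -16 * (55372) = -885952
Delta mod 53 = 49

Delta = 49 (mod 53)


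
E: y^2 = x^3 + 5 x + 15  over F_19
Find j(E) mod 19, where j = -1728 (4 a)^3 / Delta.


Delta = -16(4 a^3 + 27 b^2) mod 19 = 3
-1728 * (4 a)^3 = -1728 * (4*5)^3 mod 19 = 1
j = 1 * 3^(-1) mod 19 = 13

j = 13 (mod 19)


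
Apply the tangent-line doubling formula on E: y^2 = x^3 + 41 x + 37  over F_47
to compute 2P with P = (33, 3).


Doubling: s = (3 x1^2 + a) / (2 y1)
s = (3*33^2 + 41) / (2*3) mod 47 = 3
x3 = s^2 - 2 x1 mod 47 = 3^2 - 2*33 = 37
y3 = s (x1 - x3) - y1 mod 47 = 3 * (33 - 37) - 3 = 32

2P = (37, 32)


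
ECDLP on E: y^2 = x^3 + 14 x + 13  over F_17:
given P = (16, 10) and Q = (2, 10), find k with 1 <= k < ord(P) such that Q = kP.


Enumerate multiples of P until we hit Q = (2, 10):
  1P = (16, 10)
  2P = (2, 7)
  3P = (0, 8)
  4P = (5, 2)
  5P = (11, 6)
  6P = (9, 16)
  7P = (8, 5)
  8P = (8, 12)
  9P = (9, 1)
  10P = (11, 11)
  11P = (5, 15)
  12P = (0, 9)
  13P = (2, 10)
Match found at i = 13.

k = 13


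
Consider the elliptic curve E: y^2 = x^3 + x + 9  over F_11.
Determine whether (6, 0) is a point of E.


Check whether y^2 = x^3 + 1 x + 9 (mod 11) for (x, y) = (6, 0).
LHS: y^2 = 0^2 mod 11 = 0
RHS: x^3 + 1 x + 9 = 6^3 + 1*6 + 9 mod 11 = 0
LHS = RHS

Yes, on the curve


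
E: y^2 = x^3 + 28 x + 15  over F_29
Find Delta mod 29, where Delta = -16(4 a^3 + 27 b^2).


4 a^3 + 27 b^2 = 4*28^3 + 27*15^2 = 87808 + 6075 = 93883
Delta = -16 * (93883) = -1502128
Delta mod 29 = 14

Delta = 14 (mod 29)


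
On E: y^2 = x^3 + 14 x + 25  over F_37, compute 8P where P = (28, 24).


k = 8 = 1000_2 (binary, LSB first: 0001)
Double-and-add from P = (28, 24):
  bit 0 = 0: acc unchanged = O
  bit 1 = 0: acc unchanged = O
  bit 2 = 0: acc unchanged = O
  bit 3 = 1: acc = O + (17, 25) = (17, 25)

8P = (17, 25)


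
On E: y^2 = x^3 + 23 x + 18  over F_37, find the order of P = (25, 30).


Compute successive multiples of P until we hit O:
  1P = (25, 30)
  2P = (35, 36)
  3P = (4, 27)
  4P = (5, 31)
  5P = (28, 9)
  6P = (33, 26)
  7P = (7, 35)
  8P = (31, 21)
  ... (continuing to 21P)
  21P = O

ord(P) = 21


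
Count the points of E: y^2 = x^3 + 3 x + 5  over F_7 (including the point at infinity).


For each x in F_7, count y with y^2 = x^3 + 3 x + 5 mod 7:
  x = 1: RHS = 2, y in [3, 4]  -> 2 point(s)
  x = 4: RHS = 4, y in [2, 5]  -> 2 point(s)
  x = 6: RHS = 1, y in [1, 6]  -> 2 point(s)
Affine points: 6. Add the point at infinity: total = 7.

#E(F_7) = 7


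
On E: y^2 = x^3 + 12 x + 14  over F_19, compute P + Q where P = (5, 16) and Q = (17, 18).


P != Q, so use the chord formula.
s = (y2 - y1) / (x2 - x1) = (2) / (12) mod 19 = 16
x3 = s^2 - x1 - x2 mod 19 = 16^2 - 5 - 17 = 6
y3 = s (x1 - x3) - y1 mod 19 = 16 * (5 - 6) - 16 = 6

P + Q = (6, 6)


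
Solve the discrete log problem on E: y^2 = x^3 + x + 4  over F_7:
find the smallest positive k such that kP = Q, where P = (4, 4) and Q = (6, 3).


Enumerate multiples of P until we hit Q = (6, 3):
  1P = (4, 4)
  2P = (6, 3)
Match found at i = 2.

k = 2


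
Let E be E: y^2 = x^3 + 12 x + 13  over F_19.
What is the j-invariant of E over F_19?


Delta = -16(4 a^3 + 27 b^2) mod 19 = 16
-1728 * (4 a)^3 = -1728 * (4*12)^3 mod 19 = 12
j = 12 * 16^(-1) mod 19 = 15

j = 15 (mod 19)


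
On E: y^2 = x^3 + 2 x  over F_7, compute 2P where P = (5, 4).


Doubling: s = (3 x1^2 + a) / (2 y1)
s = (3*5^2 + 2) / (2*4) mod 7 = 0
x3 = s^2 - 2 x1 mod 7 = 0^2 - 2*5 = 4
y3 = s (x1 - x3) - y1 mod 7 = 0 * (5 - 4) - 4 = 3

2P = (4, 3)


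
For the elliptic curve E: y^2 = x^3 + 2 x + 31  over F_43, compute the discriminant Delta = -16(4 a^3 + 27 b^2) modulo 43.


4 a^3 + 27 b^2 = 4*2^3 + 27*31^2 = 32 + 25947 = 25979
Delta = -16 * (25979) = -415664
Delta mod 43 = 17

Delta = 17 (mod 43)


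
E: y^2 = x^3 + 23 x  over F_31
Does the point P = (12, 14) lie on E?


Check whether y^2 = x^3 + 23 x + 0 (mod 31) for (x, y) = (12, 14).
LHS: y^2 = 14^2 mod 31 = 10
RHS: x^3 + 23 x + 0 = 12^3 + 23*12 + 0 mod 31 = 20
LHS != RHS

No, not on the curve


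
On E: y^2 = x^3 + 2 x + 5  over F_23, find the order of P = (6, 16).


Compute successive multiples of P until we hit O:
  1P = (6, 16)
  2P = (15, 12)
  3P = (11, 22)
  4P = (1, 13)
  5P = (9, 19)
  6P = (9, 4)
  7P = (1, 10)
  8P = (11, 1)
  ... (continuing to 11P)
  11P = O

ord(P) = 11


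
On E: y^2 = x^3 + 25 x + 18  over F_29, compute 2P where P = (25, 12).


k = 2 = 10_2 (binary, LSB first: 01)
Double-and-add from P = (25, 12):
  bit 0 = 0: acc unchanged = O
  bit 1 = 1: acc = O + (17, 22) = (17, 22)

2P = (17, 22)


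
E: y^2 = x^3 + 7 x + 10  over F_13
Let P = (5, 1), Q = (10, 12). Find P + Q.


P != Q, so use the chord formula.
s = (y2 - y1) / (x2 - x1) = (11) / (5) mod 13 = 10
x3 = s^2 - x1 - x2 mod 13 = 10^2 - 5 - 10 = 7
y3 = s (x1 - x3) - y1 mod 13 = 10 * (5 - 7) - 1 = 5

P + Q = (7, 5)


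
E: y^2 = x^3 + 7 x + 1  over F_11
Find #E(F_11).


For each x in F_11, count y with y^2 = x^3 + 7 x + 1 mod 11:
  x = 0: RHS = 1, y in [1, 10]  -> 2 point(s)
  x = 1: RHS = 9, y in [3, 8]  -> 2 point(s)
  x = 2: RHS = 1, y in [1, 10]  -> 2 point(s)
  x = 3: RHS = 5, y in [4, 7]  -> 2 point(s)
  x = 4: RHS = 5, y in [4, 7]  -> 2 point(s)
  x = 9: RHS = 1, y in [1, 10]  -> 2 point(s)
  x = 10: RHS = 4, y in [2, 9]  -> 2 point(s)
Affine points: 14. Add the point at infinity: total = 15.

#E(F_11) = 15


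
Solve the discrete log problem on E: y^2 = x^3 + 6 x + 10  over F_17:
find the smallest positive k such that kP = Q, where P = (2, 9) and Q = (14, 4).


Enumerate multiples of P until we hit Q = (14, 4):
  1P = (2, 9)
  2P = (14, 13)
  3P = (3, 2)
  4P = (10, 13)
  5P = (1, 0)
  6P = (10, 4)
  7P = (3, 15)
  8P = (14, 4)
Match found at i = 8.

k = 8


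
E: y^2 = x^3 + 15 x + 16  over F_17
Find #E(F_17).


For each x in F_17, count y with y^2 = x^3 + 15 x + 16 mod 17:
  x = 0: RHS = 16, y in [4, 13]  -> 2 point(s)
  x = 1: RHS = 15, y in [7, 10]  -> 2 point(s)
  x = 4: RHS = 4, y in [2, 15]  -> 2 point(s)
  x = 6: RHS = 16, y in [4, 13]  -> 2 point(s)
  x = 8: RHS = 2, y in [6, 11]  -> 2 point(s)
  x = 9: RHS = 13, y in [8, 9]  -> 2 point(s)
  x = 11: RHS = 16, y in [4, 13]  -> 2 point(s)
  x = 16: RHS = 0, y in [0]  -> 1 point(s)
Affine points: 15. Add the point at infinity: total = 16.

#E(F_17) = 16


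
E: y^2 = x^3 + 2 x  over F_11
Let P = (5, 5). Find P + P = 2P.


Doubling: s = (3 x1^2 + a) / (2 y1)
s = (3*5^2 + 2) / (2*5) mod 11 = 0
x3 = s^2 - 2 x1 mod 11 = 0^2 - 2*5 = 1
y3 = s (x1 - x3) - y1 mod 11 = 0 * (5 - 1) - 5 = 6

2P = (1, 6)


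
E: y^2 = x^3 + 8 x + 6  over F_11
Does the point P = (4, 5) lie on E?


Check whether y^2 = x^3 + 8 x + 6 (mod 11) for (x, y) = (4, 5).
LHS: y^2 = 5^2 mod 11 = 3
RHS: x^3 + 8 x + 6 = 4^3 + 8*4 + 6 mod 11 = 3
LHS = RHS

Yes, on the curve


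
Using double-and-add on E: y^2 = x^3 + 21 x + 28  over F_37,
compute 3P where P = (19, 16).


k = 3 = 11_2 (binary, LSB first: 11)
Double-and-add from P = (19, 16):
  bit 0 = 1: acc = O + (19, 16) = (19, 16)
  bit 1 = 1: acc = (19, 16) + (33, 19) = (6, 0)

3P = (6, 0)


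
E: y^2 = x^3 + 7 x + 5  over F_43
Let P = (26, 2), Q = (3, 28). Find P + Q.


P != Q, so use the chord formula.
s = (y2 - y1) / (x2 - x1) = (26) / (20) mod 43 = 40
x3 = s^2 - x1 - x2 mod 43 = 40^2 - 26 - 3 = 23
y3 = s (x1 - x3) - y1 mod 43 = 40 * (26 - 23) - 2 = 32

P + Q = (23, 32)


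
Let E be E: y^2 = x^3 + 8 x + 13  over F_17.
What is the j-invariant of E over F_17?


Delta = -16(4 a^3 + 27 b^2) mod 17 = 15
-1728 * (4 a)^3 = -1728 * (4*8)^3 mod 17 = 3
j = 3 * 15^(-1) mod 17 = 7

j = 7 (mod 17)


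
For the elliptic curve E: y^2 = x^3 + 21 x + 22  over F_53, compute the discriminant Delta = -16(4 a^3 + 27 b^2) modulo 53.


4 a^3 + 27 b^2 = 4*21^3 + 27*22^2 = 37044 + 13068 = 50112
Delta = -16 * (50112) = -801792
Delta mod 53 = 45

Delta = 45 (mod 53)


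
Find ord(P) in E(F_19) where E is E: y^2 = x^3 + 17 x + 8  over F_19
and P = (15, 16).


Compute successive multiples of P until we hit O:
  1P = (15, 16)
  2P = (14, 8)
  3P = (16, 14)
  4P = (11, 14)
  5P = (17, 2)
  6P = (17, 17)
  7P = (11, 5)
  8P = (16, 5)
  ... (continuing to 11P)
  11P = O

ord(P) = 11


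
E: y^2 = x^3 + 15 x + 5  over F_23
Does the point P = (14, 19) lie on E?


Check whether y^2 = x^3 + 15 x + 5 (mod 23) for (x, y) = (14, 19).
LHS: y^2 = 19^2 mod 23 = 16
RHS: x^3 + 15 x + 5 = 14^3 + 15*14 + 5 mod 23 = 15
LHS != RHS

No, not on the curve


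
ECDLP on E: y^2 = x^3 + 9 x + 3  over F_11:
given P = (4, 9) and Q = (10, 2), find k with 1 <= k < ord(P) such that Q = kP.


Enumerate multiples of P until we hit Q = (10, 2):
  1P = (4, 9)
  2P = (6, 3)
  3P = (10, 9)
  4P = (8, 2)
  5P = (0, 6)
  6P = (0, 5)
  7P = (8, 9)
  8P = (10, 2)
Match found at i = 8.

k = 8


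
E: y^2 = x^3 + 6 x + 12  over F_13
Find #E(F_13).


For each x in F_13, count y with y^2 = x^3 + 6 x + 12 mod 13:
  x = 0: RHS = 12, y in [5, 8]  -> 2 point(s)
  x = 4: RHS = 9, y in [3, 10]  -> 2 point(s)
  x = 6: RHS = 4, y in [2, 11]  -> 2 point(s)
  x = 8: RHS = 0, y in [0]  -> 1 point(s)
Affine points: 7. Add the point at infinity: total = 8.

#E(F_13) = 8


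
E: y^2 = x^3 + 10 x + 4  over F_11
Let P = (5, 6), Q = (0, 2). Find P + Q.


P != Q, so use the chord formula.
s = (y2 - y1) / (x2 - x1) = (7) / (6) mod 11 = 3
x3 = s^2 - x1 - x2 mod 11 = 3^2 - 5 - 0 = 4
y3 = s (x1 - x3) - y1 mod 11 = 3 * (5 - 4) - 6 = 8

P + Q = (4, 8)


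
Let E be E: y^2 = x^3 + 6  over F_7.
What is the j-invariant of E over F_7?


Delta = -16(4 a^3 + 27 b^2) mod 7 = 2
-1728 * (4 a)^3 = -1728 * (4*0)^3 mod 7 = 0
j = 0 * 2^(-1) mod 7 = 0

j = 0 (mod 7)


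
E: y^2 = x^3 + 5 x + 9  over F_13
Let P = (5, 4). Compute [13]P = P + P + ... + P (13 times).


k = 13 = 1101_2 (binary, LSB first: 1011)
Double-and-add from P = (5, 4):
  bit 0 = 1: acc = O + (5, 4) = (5, 4)
  bit 1 = 0: acc unchanged = (5, 4)
  bit 2 = 1: acc = (5, 4) + (3, 5) = (2, 1)
  bit 3 = 1: acc = (2, 1) + (11, 11) = (3, 8)

13P = (3, 8)


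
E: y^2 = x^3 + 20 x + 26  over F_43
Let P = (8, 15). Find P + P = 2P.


Doubling: s = (3 x1^2 + a) / (2 y1)
s = (3*8^2 + 20) / (2*15) mod 43 = 30
x3 = s^2 - 2 x1 mod 43 = 30^2 - 2*8 = 24
y3 = s (x1 - x3) - y1 mod 43 = 30 * (8 - 24) - 15 = 21

2P = (24, 21)


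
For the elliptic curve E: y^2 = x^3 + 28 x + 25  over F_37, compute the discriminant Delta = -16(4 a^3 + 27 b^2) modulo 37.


4 a^3 + 27 b^2 = 4*28^3 + 27*25^2 = 87808 + 16875 = 104683
Delta = -16 * (104683) = -1674928
Delta mod 37 = 25

Delta = 25 (mod 37)


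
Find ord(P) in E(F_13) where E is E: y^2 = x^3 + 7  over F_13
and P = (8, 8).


Compute successive multiples of P until we hit O:
  1P = (8, 8)
  2P = (11, 8)
  3P = (7, 5)
  4P = (7, 8)
  5P = (11, 5)
  6P = (8, 5)
  7P = O

ord(P) = 7


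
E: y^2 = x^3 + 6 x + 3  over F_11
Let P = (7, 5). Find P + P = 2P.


Doubling: s = (3 x1^2 + a) / (2 y1)
s = (3*7^2 + 6) / (2*5) mod 11 = 1
x3 = s^2 - 2 x1 mod 11 = 1^2 - 2*7 = 9
y3 = s (x1 - x3) - y1 mod 11 = 1 * (7 - 9) - 5 = 4

2P = (9, 4)


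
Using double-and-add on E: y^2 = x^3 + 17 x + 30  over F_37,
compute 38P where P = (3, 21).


k = 38 = 100110_2 (binary, LSB first: 011001)
Double-and-add from P = (3, 21):
  bit 0 = 0: acc unchanged = O
  bit 1 = 1: acc = O + (30, 30) = (30, 30)
  bit 2 = 1: acc = (30, 30) + (7, 23) = (28, 6)
  bit 3 = 0: acc unchanged = (28, 6)
  bit 4 = 0: acc unchanged = (28, 6)
  bit 5 = 1: acc = (28, 6) + (21, 18) = (0, 20)

38P = (0, 20)


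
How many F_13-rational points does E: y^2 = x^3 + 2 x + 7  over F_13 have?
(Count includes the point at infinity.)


For each x in F_13, count y with y^2 = x^3 + 2 x + 7 mod 13:
  x = 1: RHS = 10, y in [6, 7]  -> 2 point(s)
  x = 3: RHS = 1, y in [1, 12]  -> 2 point(s)
  x = 4: RHS = 1, y in [1, 12]  -> 2 point(s)
  x = 5: RHS = 12, y in [5, 8]  -> 2 point(s)
  x = 6: RHS = 1, y in [1, 12]  -> 2 point(s)
  x = 7: RHS = 0, y in [0]  -> 1 point(s)
  x = 9: RHS = 0, y in [0]  -> 1 point(s)
  x = 10: RHS = 0, y in [0]  -> 1 point(s)
  x = 12: RHS = 4, y in [2, 11]  -> 2 point(s)
Affine points: 15. Add the point at infinity: total = 16.

#E(F_13) = 16


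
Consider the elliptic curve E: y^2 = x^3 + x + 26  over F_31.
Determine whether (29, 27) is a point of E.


Check whether y^2 = x^3 + 1 x + 26 (mod 31) for (x, y) = (29, 27).
LHS: y^2 = 27^2 mod 31 = 16
RHS: x^3 + 1 x + 26 = 29^3 + 1*29 + 26 mod 31 = 16
LHS = RHS

Yes, on the curve


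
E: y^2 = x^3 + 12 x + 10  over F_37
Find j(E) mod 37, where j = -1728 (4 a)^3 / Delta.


Delta = -16(4 a^3 + 27 b^2) mod 37 = 17
-1728 * (4 a)^3 = -1728 * (4*12)^3 mod 37 = 26
j = 26 * 17^(-1) mod 37 = 32

j = 32 (mod 37)


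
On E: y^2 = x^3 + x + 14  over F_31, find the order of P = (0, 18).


Compute successive multiples of P until we hit O:
  1P = (0, 18)
  2P = (5, 12)
  3P = (20, 6)
  4P = (25, 28)
  5P = (26, 15)
  6P = (19, 14)
  7P = (19, 17)
  8P = (26, 16)
  ... (continuing to 13P)
  13P = O

ord(P) = 13


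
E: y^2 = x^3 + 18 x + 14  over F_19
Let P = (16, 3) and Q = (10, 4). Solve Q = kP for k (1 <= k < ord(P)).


Enumerate multiples of P until we hit Q = (10, 4):
  1P = (16, 3)
  2P = (10, 4)
Match found at i = 2.

k = 2


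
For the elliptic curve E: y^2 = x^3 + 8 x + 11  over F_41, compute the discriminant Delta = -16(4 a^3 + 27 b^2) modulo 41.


4 a^3 + 27 b^2 = 4*8^3 + 27*11^2 = 2048 + 3267 = 5315
Delta = -16 * (5315) = -85040
Delta mod 41 = 35

Delta = 35 (mod 41)


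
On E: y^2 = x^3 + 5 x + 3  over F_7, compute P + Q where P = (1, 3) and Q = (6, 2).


P != Q, so use the chord formula.
s = (y2 - y1) / (x2 - x1) = (6) / (5) mod 7 = 4
x3 = s^2 - x1 - x2 mod 7 = 4^2 - 1 - 6 = 2
y3 = s (x1 - x3) - y1 mod 7 = 4 * (1 - 2) - 3 = 0

P + Q = (2, 0)


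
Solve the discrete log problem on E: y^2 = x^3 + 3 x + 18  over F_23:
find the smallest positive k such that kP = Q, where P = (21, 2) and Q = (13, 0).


Enumerate multiples of P until we hit Q = (13, 0):
  1P = (21, 2)
  2P = (8, 18)
  3P = (3, 13)
  4P = (2, 3)
  5P = (13, 0)
Match found at i = 5.

k = 5


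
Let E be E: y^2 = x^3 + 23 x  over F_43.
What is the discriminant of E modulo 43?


4 a^3 + 27 b^2 = 4*23^3 + 27*0^2 = 48668 + 0 = 48668
Delta = -16 * (48668) = -778688
Delta mod 43 = 42

Delta = 42 (mod 43)


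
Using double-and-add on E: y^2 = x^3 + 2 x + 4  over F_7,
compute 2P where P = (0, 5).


k = 2 = 10_2 (binary, LSB first: 01)
Double-and-add from P = (0, 5):
  bit 0 = 0: acc unchanged = O
  bit 1 = 1: acc = O + (2, 3) = (2, 3)

2P = (2, 3)


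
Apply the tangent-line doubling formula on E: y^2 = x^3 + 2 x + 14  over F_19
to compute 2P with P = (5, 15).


Doubling: s = (3 x1^2 + a) / (2 y1)
s = (3*5^2 + 2) / (2*15) mod 19 = 7
x3 = s^2 - 2 x1 mod 19 = 7^2 - 2*5 = 1
y3 = s (x1 - x3) - y1 mod 19 = 7 * (5 - 1) - 15 = 13

2P = (1, 13)


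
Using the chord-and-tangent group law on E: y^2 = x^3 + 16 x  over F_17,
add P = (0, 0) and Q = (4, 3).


P != Q, so use the chord formula.
s = (y2 - y1) / (x2 - x1) = (3) / (4) mod 17 = 5
x3 = s^2 - x1 - x2 mod 17 = 5^2 - 0 - 4 = 4
y3 = s (x1 - x3) - y1 mod 17 = 5 * (0 - 4) - 0 = 14

P + Q = (4, 14)


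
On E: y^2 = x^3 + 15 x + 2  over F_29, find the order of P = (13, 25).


Compute successive multiples of P until we hit O:
  1P = (13, 25)
  2P = (3, 4)
  3P = (9, 24)
  4P = (27, 15)
  5P = (12, 24)
  6P = (5, 12)
  7P = (15, 8)
  8P = (8, 5)
  ... (continuing to 21P)
  21P = O

ord(P) = 21


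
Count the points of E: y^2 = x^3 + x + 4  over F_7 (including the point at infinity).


For each x in F_7, count y with y^2 = x^3 + 1 x + 4 mod 7:
  x = 0: RHS = 4, y in [2, 5]  -> 2 point(s)
  x = 2: RHS = 0, y in [0]  -> 1 point(s)
  x = 4: RHS = 2, y in [3, 4]  -> 2 point(s)
  x = 5: RHS = 1, y in [1, 6]  -> 2 point(s)
  x = 6: RHS = 2, y in [3, 4]  -> 2 point(s)
Affine points: 9. Add the point at infinity: total = 10.

#E(F_7) = 10


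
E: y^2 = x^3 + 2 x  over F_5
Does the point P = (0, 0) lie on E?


Check whether y^2 = x^3 + 2 x + 0 (mod 5) for (x, y) = (0, 0).
LHS: y^2 = 0^2 mod 5 = 0
RHS: x^3 + 2 x + 0 = 0^3 + 2*0 + 0 mod 5 = 0
LHS = RHS

Yes, on the curve


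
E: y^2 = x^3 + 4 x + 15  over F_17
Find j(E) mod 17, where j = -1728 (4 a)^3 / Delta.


Delta = -16(4 a^3 + 27 b^2) mod 17 = 7
-1728 * (4 a)^3 = -1728 * (4*4)^3 mod 17 = 11
j = 11 * 7^(-1) mod 17 = 4

j = 4 (mod 17)


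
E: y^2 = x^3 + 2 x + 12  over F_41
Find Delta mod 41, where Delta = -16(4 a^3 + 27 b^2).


4 a^3 + 27 b^2 = 4*2^3 + 27*12^2 = 32 + 3888 = 3920
Delta = -16 * (3920) = -62720
Delta mod 41 = 10

Delta = 10 (mod 41)


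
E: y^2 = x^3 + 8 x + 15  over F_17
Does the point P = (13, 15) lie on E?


Check whether y^2 = x^3 + 8 x + 15 (mod 17) for (x, y) = (13, 15).
LHS: y^2 = 15^2 mod 17 = 4
RHS: x^3 + 8 x + 15 = 13^3 + 8*13 + 15 mod 17 = 4
LHS = RHS

Yes, on the curve


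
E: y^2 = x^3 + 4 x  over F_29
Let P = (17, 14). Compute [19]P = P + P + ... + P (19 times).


k = 19 = 10011_2 (binary, LSB first: 11001)
Double-and-add from P = (17, 14):
  bit 0 = 1: acc = O + (17, 14) = (17, 14)
  bit 1 = 1: acc = (17, 14) + (25, 23) = (15, 10)
  bit 2 = 0: acc unchanged = (15, 10)
  bit 3 = 0: acc unchanged = (15, 10)
  bit 4 = 1: acc = (15, 10) + (1, 11) = (17, 15)

19P = (17, 15)


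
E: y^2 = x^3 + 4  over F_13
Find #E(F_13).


For each x in F_13, count y with y^2 = x^3 + 0 x + 4 mod 13:
  x = 0: RHS = 4, y in [2, 11]  -> 2 point(s)
  x = 2: RHS = 12, y in [5, 8]  -> 2 point(s)
  x = 4: RHS = 3, y in [4, 9]  -> 2 point(s)
  x = 5: RHS = 12, y in [5, 8]  -> 2 point(s)
  x = 6: RHS = 12, y in [5, 8]  -> 2 point(s)
  x = 7: RHS = 9, y in [3, 10]  -> 2 point(s)
  x = 8: RHS = 9, y in [3, 10]  -> 2 point(s)
  x = 10: RHS = 3, y in [4, 9]  -> 2 point(s)
  x = 11: RHS = 9, y in [3, 10]  -> 2 point(s)
  x = 12: RHS = 3, y in [4, 9]  -> 2 point(s)
Affine points: 20. Add the point at infinity: total = 21.

#E(F_13) = 21


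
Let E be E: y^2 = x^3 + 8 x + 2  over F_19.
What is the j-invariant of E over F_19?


Delta = -16(4 a^3 + 27 b^2) mod 19 = 8
-1728 * (4 a)^3 = -1728 * (4*8)^3 mod 19 = 12
j = 12 * 8^(-1) mod 19 = 11

j = 11 (mod 19)


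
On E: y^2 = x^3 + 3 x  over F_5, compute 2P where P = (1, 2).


Doubling: s = (3 x1^2 + a) / (2 y1)
s = (3*1^2 + 3) / (2*2) mod 5 = 4
x3 = s^2 - 2 x1 mod 5 = 4^2 - 2*1 = 4
y3 = s (x1 - x3) - y1 mod 5 = 4 * (1 - 4) - 2 = 1

2P = (4, 1)


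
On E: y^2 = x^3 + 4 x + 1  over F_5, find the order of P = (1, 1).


Compute successive multiples of P until we hit O:
  1P = (1, 1)
  2P = (4, 1)
  3P = (0, 4)
  4P = (3, 0)
  5P = (0, 1)
  6P = (4, 4)
  7P = (1, 4)
  8P = O

ord(P) = 8


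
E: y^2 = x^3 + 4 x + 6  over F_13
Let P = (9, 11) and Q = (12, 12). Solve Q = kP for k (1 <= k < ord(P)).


Enumerate multiples of P until we hit Q = (12, 12):
  1P = (9, 11)
  2P = (8, 2)
  3P = (12, 1)
  4P = (6, 5)
  5P = (2, 3)
  6P = (11, 9)
  7P = (7, 0)
  8P = (11, 4)
  9P = (2, 10)
  10P = (6, 8)
  11P = (12, 12)
Match found at i = 11.

k = 11


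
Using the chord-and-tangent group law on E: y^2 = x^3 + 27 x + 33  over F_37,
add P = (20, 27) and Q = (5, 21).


P != Q, so use the chord formula.
s = (y2 - y1) / (x2 - x1) = (31) / (22) mod 37 = 30
x3 = s^2 - x1 - x2 mod 37 = 30^2 - 20 - 5 = 24
y3 = s (x1 - x3) - y1 mod 37 = 30 * (20 - 24) - 27 = 1

P + Q = (24, 1)


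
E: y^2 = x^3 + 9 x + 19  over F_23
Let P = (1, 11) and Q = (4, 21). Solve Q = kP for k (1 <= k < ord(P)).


Enumerate multiples of P until we hit Q = (4, 21):
  1P = (1, 11)
  2P = (4, 2)
  3P = (4, 21)
Match found at i = 3.

k = 3


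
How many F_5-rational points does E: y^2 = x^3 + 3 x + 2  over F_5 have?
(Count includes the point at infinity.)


For each x in F_5, count y with y^2 = x^3 + 3 x + 2 mod 5:
  x = 1: RHS = 1, y in [1, 4]  -> 2 point(s)
  x = 2: RHS = 1, y in [1, 4]  -> 2 point(s)
Affine points: 4. Add the point at infinity: total = 5.

#E(F_5) = 5


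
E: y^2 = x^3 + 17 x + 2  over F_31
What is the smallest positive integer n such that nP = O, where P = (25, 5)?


Compute successive multiples of P until we hit O:
  1P = (25, 5)
  2P = (21, 14)
  3P = (23, 6)
  4P = (22, 9)
  5P = (3, 7)
  6P = (13, 8)
  7P = (26, 3)
  8P = (15, 6)
  ... (continuing to 39P)
  39P = O

ord(P) = 39


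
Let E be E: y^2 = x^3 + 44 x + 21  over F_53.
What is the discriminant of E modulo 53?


4 a^3 + 27 b^2 = 4*44^3 + 27*21^2 = 340736 + 11907 = 352643
Delta = -16 * (352643) = -5642288
Delta mod 53 = 39

Delta = 39 (mod 53)


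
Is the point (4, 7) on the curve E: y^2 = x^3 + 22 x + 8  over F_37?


Check whether y^2 = x^3 + 22 x + 8 (mod 37) for (x, y) = (4, 7).
LHS: y^2 = 7^2 mod 37 = 12
RHS: x^3 + 22 x + 8 = 4^3 + 22*4 + 8 mod 37 = 12
LHS = RHS

Yes, on the curve


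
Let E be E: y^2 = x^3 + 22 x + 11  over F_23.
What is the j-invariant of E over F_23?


Delta = -16(4 a^3 + 27 b^2) mod 23 = 2
-1728 * (4 a)^3 = -1728 * (4*22)^3 mod 23 = 8
j = 8 * 2^(-1) mod 23 = 4

j = 4 (mod 23)


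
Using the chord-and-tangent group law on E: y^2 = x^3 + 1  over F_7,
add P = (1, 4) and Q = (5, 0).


P != Q, so use the chord formula.
s = (y2 - y1) / (x2 - x1) = (3) / (4) mod 7 = 6
x3 = s^2 - x1 - x2 mod 7 = 6^2 - 1 - 5 = 2
y3 = s (x1 - x3) - y1 mod 7 = 6 * (1 - 2) - 4 = 4

P + Q = (2, 4)


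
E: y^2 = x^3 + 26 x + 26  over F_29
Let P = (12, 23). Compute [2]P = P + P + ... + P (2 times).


k = 2 = 10_2 (binary, LSB first: 01)
Double-and-add from P = (12, 23):
  bit 0 = 0: acc unchanged = O
  bit 1 = 1: acc = O + (27, 13) = (27, 13)

2P = (27, 13)


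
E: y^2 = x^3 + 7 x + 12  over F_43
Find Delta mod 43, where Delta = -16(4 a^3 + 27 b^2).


4 a^3 + 27 b^2 = 4*7^3 + 27*12^2 = 1372 + 3888 = 5260
Delta = -16 * (5260) = -84160
Delta mod 43 = 34

Delta = 34 (mod 43)


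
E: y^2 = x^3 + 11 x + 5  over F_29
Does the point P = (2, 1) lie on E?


Check whether y^2 = x^3 + 11 x + 5 (mod 29) for (x, y) = (2, 1).
LHS: y^2 = 1^2 mod 29 = 1
RHS: x^3 + 11 x + 5 = 2^3 + 11*2 + 5 mod 29 = 6
LHS != RHS

No, not on the curve


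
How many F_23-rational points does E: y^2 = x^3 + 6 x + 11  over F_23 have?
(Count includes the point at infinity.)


For each x in F_23, count y with y^2 = x^3 + 6 x + 11 mod 23:
  x = 1: RHS = 18, y in [8, 15]  -> 2 point(s)
  x = 2: RHS = 8, y in [10, 13]  -> 2 point(s)
  x = 9: RHS = 12, y in [9, 14]  -> 2 point(s)
  x = 10: RHS = 13, y in [6, 17]  -> 2 point(s)
  x = 13: RHS = 9, y in [3, 20]  -> 2 point(s)
  x = 15: RHS = 3, y in [7, 16]  -> 2 point(s)
  x = 17: RHS = 12, y in [9, 14]  -> 2 point(s)
  x = 20: RHS = 12, y in [9, 14]  -> 2 point(s)
  x = 22: RHS = 4, y in [2, 21]  -> 2 point(s)
Affine points: 18. Add the point at infinity: total = 19.

#E(F_23) = 19


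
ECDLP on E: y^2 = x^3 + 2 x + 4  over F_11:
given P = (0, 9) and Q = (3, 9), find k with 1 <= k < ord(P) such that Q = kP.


Enumerate multiples of P until we hit Q = (3, 9):
  1P = (0, 9)
  2P = (3, 9)
Match found at i = 2.

k = 2


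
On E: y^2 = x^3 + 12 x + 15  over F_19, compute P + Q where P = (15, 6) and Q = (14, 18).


P != Q, so use the chord formula.
s = (y2 - y1) / (x2 - x1) = (12) / (18) mod 19 = 7
x3 = s^2 - x1 - x2 mod 19 = 7^2 - 15 - 14 = 1
y3 = s (x1 - x3) - y1 mod 19 = 7 * (15 - 1) - 6 = 16

P + Q = (1, 16)


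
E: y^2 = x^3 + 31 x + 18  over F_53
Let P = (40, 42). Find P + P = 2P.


Doubling: s = (3 x1^2 + a) / (2 y1)
s = (3*40^2 + 31) / (2*42) mod 53 = 43
x3 = s^2 - 2 x1 mod 53 = 43^2 - 2*40 = 20
y3 = s (x1 - x3) - y1 mod 53 = 43 * (40 - 20) - 42 = 23

2P = (20, 23)


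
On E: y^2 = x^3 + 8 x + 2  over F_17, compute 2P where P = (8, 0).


k = 2 = 10_2 (binary, LSB first: 01)
Double-and-add from P = (8, 0):
  bit 0 = 0: acc unchanged = O
  bit 1 = 1: acc = O + O = O

2P = O


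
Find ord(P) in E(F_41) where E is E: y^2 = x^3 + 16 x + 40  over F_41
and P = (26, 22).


Compute successive multiples of P until we hit O:
  1P = (26, 22)
  2P = (34, 35)
  3P = (24, 12)
  4P = (16, 28)
  5P = (1, 4)
  6P = (30, 3)
  7P = (5, 32)
  8P = (0, 32)
  ... (continuing to 38P)
  38P = O

ord(P) = 38


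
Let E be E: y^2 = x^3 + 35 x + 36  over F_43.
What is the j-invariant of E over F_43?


Delta = -16(4 a^3 + 27 b^2) mod 43 = 33
-1728 * (4 a)^3 = -1728 * (4*35)^3 mod 43 = 16
j = 16 * 33^(-1) mod 43 = 7

j = 7 (mod 43)


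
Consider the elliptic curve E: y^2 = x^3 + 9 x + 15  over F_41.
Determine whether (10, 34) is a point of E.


Check whether y^2 = x^3 + 9 x + 15 (mod 41) for (x, y) = (10, 34).
LHS: y^2 = 34^2 mod 41 = 8
RHS: x^3 + 9 x + 15 = 10^3 + 9*10 + 15 mod 41 = 39
LHS != RHS

No, not on the curve


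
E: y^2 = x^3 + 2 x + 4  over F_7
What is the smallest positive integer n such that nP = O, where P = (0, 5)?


Compute successive multiples of P until we hit O:
  1P = (0, 5)
  2P = (2, 3)
  3P = (6, 1)
  4P = (3, 4)
  5P = (1, 0)
  6P = (3, 3)
  7P = (6, 6)
  8P = (2, 4)
  ... (continuing to 10P)
  10P = O

ord(P) = 10


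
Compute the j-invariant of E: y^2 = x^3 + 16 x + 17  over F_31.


Delta = -16(4 a^3 + 27 b^2) mod 31 = 12
-1728 * (4 a)^3 = -1728 * (4*16)^3 mod 31 = 2
j = 2 * 12^(-1) mod 31 = 26

j = 26 (mod 31)


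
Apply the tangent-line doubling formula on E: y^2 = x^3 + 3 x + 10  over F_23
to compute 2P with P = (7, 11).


Doubling: s = (3 x1^2 + a) / (2 y1)
s = (3*7^2 + 3) / (2*11) mod 23 = 11
x3 = s^2 - 2 x1 mod 23 = 11^2 - 2*7 = 15
y3 = s (x1 - x3) - y1 mod 23 = 11 * (7 - 15) - 11 = 16

2P = (15, 16)


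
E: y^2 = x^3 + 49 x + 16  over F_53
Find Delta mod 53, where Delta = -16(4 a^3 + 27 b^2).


4 a^3 + 27 b^2 = 4*49^3 + 27*16^2 = 470596 + 6912 = 477508
Delta = -16 * (477508) = -7640128
Delta mod 53 = 34

Delta = 34 (mod 53)


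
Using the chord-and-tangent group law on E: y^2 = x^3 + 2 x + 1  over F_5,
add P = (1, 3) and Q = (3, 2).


P != Q, so use the chord formula.
s = (y2 - y1) / (x2 - x1) = (4) / (2) mod 5 = 2
x3 = s^2 - x1 - x2 mod 5 = 2^2 - 1 - 3 = 0
y3 = s (x1 - x3) - y1 mod 5 = 2 * (1 - 0) - 3 = 4

P + Q = (0, 4)


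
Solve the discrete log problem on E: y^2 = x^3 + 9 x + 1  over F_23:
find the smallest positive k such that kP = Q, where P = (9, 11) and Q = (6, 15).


Enumerate multiples of P until we hit Q = (6, 15):
  1P = (9, 11)
  2P = (6, 15)
Match found at i = 2.

k = 2


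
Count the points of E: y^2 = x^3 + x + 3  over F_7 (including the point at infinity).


For each x in F_7, count y with y^2 = x^3 + 1 x + 3 mod 7:
  x = 4: RHS = 1, y in [1, 6]  -> 2 point(s)
  x = 5: RHS = 0, y in [0]  -> 1 point(s)
  x = 6: RHS = 1, y in [1, 6]  -> 2 point(s)
Affine points: 5. Add the point at infinity: total = 6.

#E(F_7) = 6


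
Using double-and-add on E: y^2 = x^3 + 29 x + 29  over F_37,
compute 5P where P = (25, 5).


k = 5 = 101_2 (binary, LSB first: 101)
Double-and-add from P = (25, 5):
  bit 0 = 1: acc = O + (25, 5) = (25, 5)
  bit 1 = 0: acc unchanged = (25, 5)
  bit 2 = 1: acc = (25, 5) + (14, 16) = (36, 6)

5P = (36, 6)


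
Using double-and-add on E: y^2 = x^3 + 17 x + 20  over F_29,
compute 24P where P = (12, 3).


k = 24 = 11000_2 (binary, LSB first: 00011)
Double-and-add from P = (12, 3):
  bit 0 = 0: acc unchanged = O
  bit 1 = 0: acc unchanged = O
  bit 2 = 0: acc unchanged = O
  bit 3 = 1: acc = O + (22, 14) = (22, 14)
  bit 4 = 1: acc = (22, 14) + (27, 23) = (25, 27)

24P = (25, 27)


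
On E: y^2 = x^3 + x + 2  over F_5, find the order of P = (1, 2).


Compute successive multiples of P until we hit O:
  1P = (1, 2)
  2P = (4, 0)
  3P = (1, 3)
  4P = O

ord(P) = 4


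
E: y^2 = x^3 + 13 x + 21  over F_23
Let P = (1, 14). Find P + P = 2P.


Doubling: s = (3 x1^2 + a) / (2 y1)
s = (3*1^2 + 13) / (2*14) mod 23 = 17
x3 = s^2 - 2 x1 mod 23 = 17^2 - 2*1 = 11
y3 = s (x1 - x3) - y1 mod 23 = 17 * (1 - 11) - 14 = 0

2P = (11, 0)


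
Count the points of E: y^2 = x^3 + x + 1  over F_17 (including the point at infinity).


For each x in F_17, count y with y^2 = x^3 + 1 x + 1 mod 17:
  x = 0: RHS = 1, y in [1, 16]  -> 2 point(s)
  x = 4: RHS = 1, y in [1, 16]  -> 2 point(s)
  x = 6: RHS = 2, y in [6, 11]  -> 2 point(s)
  x = 9: RHS = 8, y in [5, 12]  -> 2 point(s)
  x = 10: RHS = 8, y in [5, 12]  -> 2 point(s)
  x = 11: RHS = 0, y in [0]  -> 1 point(s)
  x = 13: RHS = 1, y in [1, 16]  -> 2 point(s)
  x = 15: RHS = 8, y in [5, 12]  -> 2 point(s)
  x = 16: RHS = 16, y in [4, 13]  -> 2 point(s)
Affine points: 17. Add the point at infinity: total = 18.

#E(F_17) = 18


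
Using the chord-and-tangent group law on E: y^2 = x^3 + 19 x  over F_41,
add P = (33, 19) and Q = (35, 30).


P != Q, so use the chord formula.
s = (y2 - y1) / (x2 - x1) = (11) / (2) mod 41 = 26
x3 = s^2 - x1 - x2 mod 41 = 26^2 - 33 - 35 = 34
y3 = s (x1 - x3) - y1 mod 41 = 26 * (33 - 34) - 19 = 37

P + Q = (34, 37)


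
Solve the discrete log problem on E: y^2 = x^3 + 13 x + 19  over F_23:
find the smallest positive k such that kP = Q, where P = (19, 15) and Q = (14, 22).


Enumerate multiples of P until we hit Q = (14, 22):
  1P = (19, 15)
  2P = (14, 22)
Match found at i = 2.

k = 2


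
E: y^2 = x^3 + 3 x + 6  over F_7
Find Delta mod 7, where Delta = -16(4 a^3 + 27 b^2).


4 a^3 + 27 b^2 = 4*3^3 + 27*6^2 = 108 + 972 = 1080
Delta = -16 * (1080) = -17280
Delta mod 7 = 3

Delta = 3 (mod 7)


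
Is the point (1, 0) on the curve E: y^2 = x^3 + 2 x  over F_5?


Check whether y^2 = x^3 + 2 x + 0 (mod 5) for (x, y) = (1, 0).
LHS: y^2 = 0^2 mod 5 = 0
RHS: x^3 + 2 x + 0 = 1^3 + 2*1 + 0 mod 5 = 3
LHS != RHS

No, not on the curve


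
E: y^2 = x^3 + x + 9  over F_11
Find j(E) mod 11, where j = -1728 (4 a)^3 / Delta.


Delta = -16(4 a^3 + 27 b^2) mod 11 = 1
-1728 * (4 a)^3 = -1728 * (4*1)^3 mod 11 = 2
j = 2 * 1^(-1) mod 11 = 2

j = 2 (mod 11)


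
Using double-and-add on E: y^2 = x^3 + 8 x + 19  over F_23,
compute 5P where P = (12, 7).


k = 5 = 101_2 (binary, LSB first: 101)
Double-and-add from P = (12, 7):
  bit 0 = 1: acc = O + (12, 7) = (12, 7)
  bit 1 = 0: acc unchanged = (12, 7)
  bit 2 = 1: acc = (12, 7) + (7, 2) = (5, 0)

5P = (5, 0)
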